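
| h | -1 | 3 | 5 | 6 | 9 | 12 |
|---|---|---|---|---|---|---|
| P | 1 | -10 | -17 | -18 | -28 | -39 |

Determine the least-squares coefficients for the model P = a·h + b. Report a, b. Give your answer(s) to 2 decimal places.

a = -3.05, b = -1.23

XᵀX·[a, b]ᵀ = XᵀP reads: 296·a + 34·b = -944;  34·a + 6·b = -111.
(Σh·h = 296, Σh = 34, Σ1 = 6, Σh·P = -944, ΣP = -111.)
Eliminating b: 6·(row 1) − 34·(row 2) gives 620·a = 6·(-944) − 34·(-111) = -1890, so a = -189/62.
Then b = ((-111) − 34·(-189/62))/6 = -38/31.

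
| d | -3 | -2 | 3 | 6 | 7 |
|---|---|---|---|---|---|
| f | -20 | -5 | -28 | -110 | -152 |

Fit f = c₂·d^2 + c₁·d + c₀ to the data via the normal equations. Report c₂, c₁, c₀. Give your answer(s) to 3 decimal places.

Compute the Gram sums: Σd^2·d^2 = 3875, Σd^2·d = 551, Σd^2 = 107, Σd·d = 107, Σd = 11, Σ1 = 5.
And Σd^2·f = -11860, Σd·f = -1738, Σf = -315.
Normal equations: [[3875, 551, 107]; [551, 107, 11]; [107, 11, 5]]·[c₂, c₁, c₀]ᵀ = [-11860, -1738, -315]ᵀ.
Inverting the 3×3 Gram matrix, [c₂, c₁, c₀]ᵀ = [-9797/3297, -8537/6594, 7557/2198]ᵀ.

c₂ = -2.971, c₁ = -1.295, c₀ = 3.438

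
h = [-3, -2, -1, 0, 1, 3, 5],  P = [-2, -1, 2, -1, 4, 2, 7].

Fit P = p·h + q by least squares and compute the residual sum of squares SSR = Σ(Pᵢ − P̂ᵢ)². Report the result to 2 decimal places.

Normal-equation sums: Σh·h = 49, Σh = 3, Σ1 = 7.
For AᵀP: Σh·P = 51, ΣP = 11.
AᵀA·[p, q]ᵀ = AᵀP becomes [[49, 3]; [3, 7]]·[p, q]ᵀ = [51, 11]ᵀ.
Eliminating q: 7·(row 1) − 3·(row 2) gives 334·p = 7·51 − 3·11 = 324, so p = 162/167.
Then q = (11 − 3·(162/167))/7 = 193/167.
Residuals: -41/167, -36/167, 303/167, -360/167, 313/167, -345/167, 166/167; SSR = 2808/167.

SSR = 16.81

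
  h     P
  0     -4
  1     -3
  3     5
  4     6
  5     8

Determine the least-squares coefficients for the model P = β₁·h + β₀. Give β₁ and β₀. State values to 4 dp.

β₁ = 2.6047, β₀ = -4.3721

The normal system MᵀM·[β₁, β₀]ᵀ = MᵀP is [[51, 13]; [13, 5]]·[β₁, β₀]ᵀ = [76, 12]ᵀ.
Δ = 51·5 − 13² = 86.
β₁ = (76·5 − 13·12)/86 = 112/43; β₀ = (51·12 − 13·76)/86 = -188/43.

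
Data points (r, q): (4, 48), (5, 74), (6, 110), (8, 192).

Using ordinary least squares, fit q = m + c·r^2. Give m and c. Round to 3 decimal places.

XᵀX·[m, c]ᵀ = Xᵀq reads: 4·m + 141·c = 424;  141·m + 6273·c = 18866.
(Σ1 = 4, Σr^2 = 141, Σr^2·r^2 = 6273, Σq = 424, Σr^2·q = 18866.)
Eliminating c: 6273·(row 1) − 141·(row 2) gives 5211·m = 6273·424 − 141·18866 = -354, so m = -118/1737.
Then c = (18866 − 141·(-118/1737))/6273 = 15680/5211.

m = -0.068, c = 3.009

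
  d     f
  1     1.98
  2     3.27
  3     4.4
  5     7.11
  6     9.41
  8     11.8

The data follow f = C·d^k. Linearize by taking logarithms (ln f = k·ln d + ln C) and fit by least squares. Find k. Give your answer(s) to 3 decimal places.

Let Y = ln f. Fitting Y = k·ln d + ln C by least squares:
AᵀA = [[11.8122, 7.2724]; [7.2724, 6]], rhs = [14.7548, 10.0209]ᵀ  (here Σln d = 7.2724, Σ(ln d)² = 11.8122, Σln f = 10.0209, Σln d·ln f = 14.7548).
Slope k = (n·Σln d·ln f − Σln d·Σln f)/(n·Σ(ln d)² − (Σln d)²) = (6·14.7548 − 7.2724·10.0209)/17.9853 = 0.87034; ln C = (Σln f − k·Σln d)/n = 0.61523.

k = 0.870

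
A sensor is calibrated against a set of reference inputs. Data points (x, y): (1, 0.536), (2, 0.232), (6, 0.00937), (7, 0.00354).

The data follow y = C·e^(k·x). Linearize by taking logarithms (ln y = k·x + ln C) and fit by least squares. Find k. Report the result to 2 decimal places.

Taking logs, ln y = k·x + ln C, so regress ln y on x.
Sums: Σx = 16.0000, Σ(x)² = 90.0000, Σln y = -12.3985, Σx·ln y = -71.0725.
Normal system: [[90.0000, 16.0000]; [16.0000, 4]]·[k, ln C]ᵀ = [-71.0725, -12.3985]ᵀ.
Solving (det = 104.0000): k = -0.82610, ln C = 0.20475.

k = -0.83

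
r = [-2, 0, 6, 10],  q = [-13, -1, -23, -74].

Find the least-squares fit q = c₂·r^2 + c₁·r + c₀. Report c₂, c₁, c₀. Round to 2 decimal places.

c₂ = -0.99, c₁ = 2.70, c₀ = -2.63

The normal equations are: 11312·c₂ + 1208·c₁ + 140·c₀ = -8280;  1208·c₂ + 140·c₁ + 14·c₀ = -852;  140·c₂ + 14·c₁ + 4·c₀ = -111.
Solving the 3×3 system (Gaussian elimination) gives c₂ = -1399/1416, c₁ = 1913/708, c₀ = -155/59.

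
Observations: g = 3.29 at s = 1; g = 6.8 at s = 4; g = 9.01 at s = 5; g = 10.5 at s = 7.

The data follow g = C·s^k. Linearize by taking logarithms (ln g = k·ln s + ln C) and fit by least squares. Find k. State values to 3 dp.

Taking logs, ln g = k·ln s + ln C, so regress ln g on ln s.
Σln s = 4.9416, Σ(ln s)² = 8.2987, Σln g = 7.6575, Σln s·ln g = 10.7711.
Normal system: [[8.2987, 4.9416]; [4.9416, 4]]·[k, ln C]ᵀ = [10.7711, 7.6575]ᵀ.
Slope k = (n·Σln s·ln g − Σln s·Σln g)/(n·Σ(ln s)² − (Σln s)²) = (4·10.7711 − 4.9416·7.6575)/8.7748 = 0.59757; ln C = (Σln g − k·Σln s)/n = 1.17614.

k = 0.598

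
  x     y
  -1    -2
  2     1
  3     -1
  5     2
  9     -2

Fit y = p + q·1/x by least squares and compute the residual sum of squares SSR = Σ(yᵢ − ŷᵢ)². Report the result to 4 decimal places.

Normal-equation sums: Σ1 = 5, Σ1/x = 13/90, Σ1/x·1/x = 11449/8100.
Right-hand side: Σy = -2, Σ1/x·y = 211/90.
AᵀA·[p, q]ᵀ = Aᵀy becomes [[5, 13/90]; [13/90, 11449/8100]]·[p, q]ᵀ = [-2, 211/90]ᵀ.
Eliminating q: (11449/8100)·(row 1) − (13/90)·(row 2) gives (14269/2025)·p = (11449/8100)·(-2) − (13/90)·(211/90) = -2849/900, so p = -25641/57076.
Then q = ((211/90) − (13/90)·(-25641/57076))/(11449/8100) = 48645/28538.
Residuals: 8779/57076, 8518/14269, -63865/57076, 120335/57076, -99321/57076; SSR = 519691/57076.

SSR = 9.1052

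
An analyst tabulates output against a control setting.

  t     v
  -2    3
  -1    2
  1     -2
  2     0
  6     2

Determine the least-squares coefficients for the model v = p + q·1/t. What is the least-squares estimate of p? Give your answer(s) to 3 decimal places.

Entries of AᵀA: Σ1 = 5, Σ1/t = 1/6, Σ1/t·1/t = 91/36.
And Σv = 5, Σ1/t·v = -31/6.
AᵀA·[p, q]ᵀ = Aᵀv becomes [[5, 1/6]; [1/6, 91/36]]·[p, q]ᵀ = [5, -31/6]ᵀ.
Eliminating q: (91/36)·(row 1) − (1/6)·(row 2) gives (227/18)·p = (91/36)·5 − (1/6)·(-31/6) = 27/2, so p = 243/227.
Then q = ((-31/6) − (1/6)·(243/227))/(91/36) = -480/227.

p = 1.070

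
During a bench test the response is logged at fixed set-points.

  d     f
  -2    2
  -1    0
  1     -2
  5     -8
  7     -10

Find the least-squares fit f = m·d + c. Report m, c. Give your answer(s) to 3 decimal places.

m = -1.333, c = -0.933

Normal-equation sums: Σd·d = 80, Σd = 10, Σ1 = 5.
For Mᵀf: Σd·f = -116, Σf = -18.
So MᵀM·[m, c]ᵀ = Mᵀf: [[80, 10]; [10, 5]]·[m, c]ᵀ = [-116, -18]ᵀ.
det = 80·5 − 10² = 300.
m = ((-116)·5 − 10·(-18))/300 = -4/3; c = (80·(-18) − 10·(-116))/300 = -14/15.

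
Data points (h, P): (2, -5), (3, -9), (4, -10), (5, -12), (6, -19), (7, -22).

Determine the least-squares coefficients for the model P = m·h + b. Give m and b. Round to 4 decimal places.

m = -3.3429, b = 2.2095

XᵀX·[m, b]ᵀ = XᵀP reads: 139·m + 27·b = -405;  27·m + 6·b = -77.
(Σh·h = 139, Σh = 27, Σ1 = 6, Σh·P = -405, ΣP = -77.)
Eliminating b: 6·(row 1) − 27·(row 2) gives 105·m = 6·(-405) − 27·(-77) = -351, so m = -117/35.
Then b = ((-77) − 27·(-117/35))/6 = 232/105.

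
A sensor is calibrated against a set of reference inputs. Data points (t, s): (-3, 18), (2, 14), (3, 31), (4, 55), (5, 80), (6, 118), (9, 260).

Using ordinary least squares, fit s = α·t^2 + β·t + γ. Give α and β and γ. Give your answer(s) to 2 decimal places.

α = 3.01, β = 2.04, γ = -2.71

From the data, Σt^2·t^2 = 8916, Σt^2·t = 1142, Σt^2 = 180, Σt·t = 180, Σt = 26, Σ1 = 7.
For Mᵀs: Σt^2·s = 28685, Σt·s = 3735, Σs = 576.
So MᵀM·[α, β, γ]ᵀ = Mᵀs: [[8916, 1142, 180]; [1142, 180, 26]; [180, 26, 7]]·[α, β, γ]ᵀ = [28685, 3735, 576]ᵀ.
Inverting the 3×3 Gram matrix, [α, β, γ]ᵀ = [38033/12634, 25801/12634, -17113/6317]ᵀ.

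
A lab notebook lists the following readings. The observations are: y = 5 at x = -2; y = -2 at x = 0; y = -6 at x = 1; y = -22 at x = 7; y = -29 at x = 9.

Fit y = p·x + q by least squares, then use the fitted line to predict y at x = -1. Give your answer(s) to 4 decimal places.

ŷ = 1.1556

Entries of AᵀA: Σx·x = 135, Σx = 15, Σ1 = 5.
Moment sums: Σx·y = -431, Σy = -54.
AᵀA·[p, q]ᵀ = Aᵀy becomes [[135, 15]; [15, 5]]·[p, q]ᵀ = [-431, -54]ᵀ.
Δ = 135·5 − 15² = 450.
p = ((-431)·5 − 15·(-54))/450 = -269/90; q = (135·(-54) − 15·(-431))/450 = -11/6.
At x = -1: ŷ = (-269/90)·(-1) + (-11/6)·(1) = 52/45.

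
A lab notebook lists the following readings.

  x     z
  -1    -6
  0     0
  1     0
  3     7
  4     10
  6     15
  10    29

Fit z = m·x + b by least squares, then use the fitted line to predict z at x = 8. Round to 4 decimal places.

ẑ = 22.2157

Normal-equation sums: Σx·x = 163, Σx = 23, Σ1 = 7.
And Σx·z = 447, Σz = 55.
Normal equations: [[163, 23]; [23, 7]]·[m, b]ᵀ = [447, 55]ᵀ.
Determinant 163·7 − 23² = 612.
m = (447·7 − 23·55)/612 = 466/153; b = (163·55 − 23·447)/612 = -329/153.
At x = 8: ẑ = (466/153)·(8) + (-329/153)·(1) = 1133/51.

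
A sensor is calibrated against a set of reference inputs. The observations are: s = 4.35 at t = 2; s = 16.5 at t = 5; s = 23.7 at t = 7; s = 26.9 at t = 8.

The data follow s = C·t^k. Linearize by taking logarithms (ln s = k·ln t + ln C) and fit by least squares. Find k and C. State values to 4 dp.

k = 1.3325, C = 1.7769

Taking logs, ln s = k·ln t + ln C, so regress ln s on ln t.
AᵀA = [[11.1814, 6.3279]; [6.3279, 4]], rhs = [18.5364, 10.7311]ᵀ  (here Σln t = 6.3279, Σ(ln t)² = 11.1814, Σln s = 10.7311, Σln t·ln s = 18.5364).
Δ = 11.1814·4 − (6.3279)² = 4.6828; k = (18.5364·4 − 6.3279·10.7311)/4.6828 = 1.33247, ln C = (11.1814·10.7311 − 6.3279·18.5364)/4.6828 = 0.57484, so C = exp(0.57484) = 1.77685.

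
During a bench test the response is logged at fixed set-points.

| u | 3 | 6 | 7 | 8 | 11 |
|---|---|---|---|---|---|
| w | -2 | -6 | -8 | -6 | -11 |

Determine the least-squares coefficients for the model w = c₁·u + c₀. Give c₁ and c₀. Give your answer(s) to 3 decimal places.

The normal system XᵀX·[c₁, c₀]ᵀ = Xᵀw is [[279, 35]; [35, 5]]·[c₁, c₀]ᵀ = [-267, -33]ᵀ.
Determinant 279·5 − 35² = 170.
c₁ = ((-267)·5 − 35·(-33))/170 = -18/17; c₀ = (279·(-33) − 35·(-267))/170 = 69/85.

c₁ = -1.059, c₀ = 0.812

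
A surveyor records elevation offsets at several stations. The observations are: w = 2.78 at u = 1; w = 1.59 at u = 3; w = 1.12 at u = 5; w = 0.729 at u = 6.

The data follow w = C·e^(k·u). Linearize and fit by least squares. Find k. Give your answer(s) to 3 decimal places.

k = -0.253

With ln wᵢ as the transformed response and uᵢ as the regressor:
Over the data: Σu = 15.0000, Σ(u)² = 71.0000, Σln w = 1.2834, Σu·ln w = 1.0838.
Normal system: [[71.0000, 15.0000]; [15.0000, 4]]·[k, ln C]ᵀ = [1.0838, 1.2834]ᵀ.
Slope k = (n·Σu·ln w − Σu·Σln w)/(n·Σ(u)² − (Σu)²) = (4·1.0838 − 15.0000·1.2834)/59.0000 = -0.25282; ln C = (Σln w − k·Σu)/n = 1.26892.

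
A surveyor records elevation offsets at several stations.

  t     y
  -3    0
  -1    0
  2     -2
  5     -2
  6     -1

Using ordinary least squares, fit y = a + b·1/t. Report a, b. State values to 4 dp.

a = -1.1370, b = -1.4678

Entries of XᵀX: Σ1 = 5, Σ1/t = -7/15, Σ1/t·1/t = 643/450.
Right-hand side: Σy = -5, Σ1/t·y = -47/30.
Eliminating b: (643/450)·(row 1) − (-7/15)·(row 2) gives (1039/150)·a = (643/450)·(-5) − (-7/15)·(-47/30) = -1772/225, so a = -3544/3117.
Then b = ((-47/30) − (-7/15)·(-3544/3117))/(643/450) = -1525/1039.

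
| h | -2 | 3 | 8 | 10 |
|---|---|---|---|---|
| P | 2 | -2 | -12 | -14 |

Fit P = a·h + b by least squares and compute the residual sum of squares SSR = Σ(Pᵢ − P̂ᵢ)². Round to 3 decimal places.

SSR = 6.017

Normal-equation sums: Σh·h = 177, Σh = 19, Σ1 = 4.
And Σh·P = -246, ΣP = -26.
Eliminating b: 4·(row 1) − 19·(row 2) gives 347·a = 4·(-246) − 19·(-26) = -490, so a = -490/347.
Then b = ((-26) − 19·(-490/347))/4 = 72/347.
Residuals: -358/347, 704/347, -316/347, -30/347; SSR = 2088/347.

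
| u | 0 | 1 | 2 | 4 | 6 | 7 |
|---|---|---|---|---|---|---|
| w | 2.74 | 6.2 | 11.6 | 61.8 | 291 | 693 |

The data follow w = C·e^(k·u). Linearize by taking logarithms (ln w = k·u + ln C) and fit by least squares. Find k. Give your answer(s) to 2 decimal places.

With ln wᵢ as the transformed response and uᵢ as the regressor:
Σu = 20.0000, Σ(u)² = 106.0000, Σln w = 21.6218, Σu·ln w = 103.0493.
Equations: 106.0000·k + 20.0000·ln C = 103.0493;  20.0000·k + 6·ln C = 21.6218.
Solving (det = 236.0000): k = 0.78754, ln C = 0.97848.

k = 0.79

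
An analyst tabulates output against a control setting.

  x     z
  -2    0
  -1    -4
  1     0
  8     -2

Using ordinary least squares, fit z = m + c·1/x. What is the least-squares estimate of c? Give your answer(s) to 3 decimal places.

Normal-equation sums: Σ1 = 4, Σ1/x = -3/8, Σ1/x·1/x = 145/64.
And Σz = -6, Σ1/x·z = 15/4.
MᵀM·[m, c]ᵀ = Mᵀz becomes [[4, -3/8]; [-3/8, 145/64]]·[m, c]ᵀ = [-6, 15/4]ᵀ.
Δ = 4·(145/64) − (-3/8)² = 571/64.
m = ((-6)·(145/64) − (-3/8)·(15/4))/(571/64) = -780/571; c = (4·(15/4) − (-3/8)·(-6))/(571/64) = 816/571.

c = 1.429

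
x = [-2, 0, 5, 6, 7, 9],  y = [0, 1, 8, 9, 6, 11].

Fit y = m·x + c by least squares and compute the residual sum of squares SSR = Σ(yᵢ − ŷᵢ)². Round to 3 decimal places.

SSR = 11.303

MᵀM·[m, c]ᵀ = Mᵀy reads: 195·m + 25·c = 235;  25·m + 6·c = 35.
Eliminating c: 6·(row 1) − 25·(row 2) gives 545·m = 6·235 − 25·35 = 535, so m = 107/109.
Then c = (35 − 25·(107/109))/6 = 190/109.
Residuals: 24/109, -81/109, 147/109, 149/109, -285/109, 46/109; SSR = 1232/109.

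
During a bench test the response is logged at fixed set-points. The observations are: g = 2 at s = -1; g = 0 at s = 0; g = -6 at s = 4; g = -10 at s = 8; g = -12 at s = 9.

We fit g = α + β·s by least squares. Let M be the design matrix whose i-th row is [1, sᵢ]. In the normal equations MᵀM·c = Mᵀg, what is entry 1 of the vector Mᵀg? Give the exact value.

Entry 1 ↔ basis 1, so (Mᵀg)_{1} = Σᵢ gᵢ = (1)·(2) + (1)·(0) + (1)·(-6) + (1)·(-10) + (1)·(-12) = -26.

-26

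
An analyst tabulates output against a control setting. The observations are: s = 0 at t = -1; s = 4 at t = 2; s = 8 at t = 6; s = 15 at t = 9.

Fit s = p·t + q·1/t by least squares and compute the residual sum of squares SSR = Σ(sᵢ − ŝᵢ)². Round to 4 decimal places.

Normal-equation sums: Σt·t = 122, Σt·1/t = 4, Σ1/t·1/t = 209/162.
For Mᵀs: Σt·s = 191, Σ1/t·s = 5.
Normal equations: [[122, 4]; [4, 209/162]]·[p, q]ᵀ = [191, 5]ᵀ.
Eliminating q: (209/162)·(row 1) − 4·(row 2) gives (11453/81)·p = (209/162)·191 − 4·5 = 36679/162, so p = 36679/22906.
Then q = (5 − 4·(36679/22906))/(209/162) = -12474/11453.
Residuals: 11731/22906, 15370/11453, -16334/11453, 16251/22906; SSR = 105381/22906.

SSR = 4.6006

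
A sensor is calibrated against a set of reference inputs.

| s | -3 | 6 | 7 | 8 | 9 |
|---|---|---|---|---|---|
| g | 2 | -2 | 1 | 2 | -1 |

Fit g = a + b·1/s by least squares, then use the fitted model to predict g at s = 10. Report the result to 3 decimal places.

Normal-equation sums: Σ1 = 5, Σ1/s = 107/504, Σ1/s·1/s = 47569/254016.
Right-hand side: Σg = 2, Σ1/s·g = -181/252.
Eliminating b: (47569/254016)·(row 1) − (107/504)·(row 2) gives (56599/63504)·a = (47569/254016)·2 − (107/504)·(-181/252) = 2789/5292, so a = 33468/56599.
Then b = ((-181/252) − (107/504)·(33468/56599))/(47569/254016) = -255024/56599.
At s = 10: ĝ = (33468/56599)·(1) + (-255024/56599)·(1/10) = 39828/282995.

ĝ = 0.141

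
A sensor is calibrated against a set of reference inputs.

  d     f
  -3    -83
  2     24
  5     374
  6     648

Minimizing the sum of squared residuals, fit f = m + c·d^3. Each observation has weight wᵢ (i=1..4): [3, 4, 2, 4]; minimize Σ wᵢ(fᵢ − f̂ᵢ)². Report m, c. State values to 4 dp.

m = -0.9647, c = 3.0043

Setting ∂/∂m … = 0 gives: 13·m + 1065·c = 3187;  1065·m + 220317·c = 660863.
(Σwᵢ·1 = 13, Σwᵢ·d^3 = 1065, Σwᵢ·d^3·d^3 = 220317, Σwᵢ·f = 3187, Σwᵢ·d^3·f = 660863.)
det = 13·220317 − 1065² = 1729896.
m = (3187·220317 − 1065·660863)/1729896 = -69534/72079; c = (13·660863 − 1065·3187)/1729896 = 649633/216237.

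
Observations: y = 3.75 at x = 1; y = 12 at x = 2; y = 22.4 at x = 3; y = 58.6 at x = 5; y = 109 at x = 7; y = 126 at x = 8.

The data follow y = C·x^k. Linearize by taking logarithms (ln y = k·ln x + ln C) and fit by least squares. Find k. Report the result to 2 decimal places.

k = 1.72

With ln yᵢ as the transformed response and ln xᵢ as the regressor:
XᵀX = [[12.3883, 7.4265]; [7.4265, 6]], rhs = [30.8754, 20.5141]ᵀ  (here Σln x = 7.4265, Σ(ln x)² = 12.3883, Σln y = 20.5141, Σln x·ln y = 30.8754).
Solving (det = 19.1764): k = 1.71582, ln C = 1.29524.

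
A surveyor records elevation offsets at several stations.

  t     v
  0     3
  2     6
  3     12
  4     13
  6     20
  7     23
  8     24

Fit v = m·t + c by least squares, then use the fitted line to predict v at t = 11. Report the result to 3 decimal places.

From the data, Σt·t = 178, Σt = 30, Σ1 = 7.
Right-hand side: Σt·v = 573, Σv = 101.
So MᵀM·[m, c]ᵀ = Mᵀv: [[178, 30]; [30, 7]]·[m, c]ᵀ = [573, 101]ᵀ.
Δ = 178·7 − 30² = 346.
m = (573·7 − 30·101)/346 = 981/346; c = (178·101 − 30·573)/346 = 394/173.
At t = 11: v̂ = (981/346)·(11) + (394/173)·(1) = 11579/346.

v̂ = 33.465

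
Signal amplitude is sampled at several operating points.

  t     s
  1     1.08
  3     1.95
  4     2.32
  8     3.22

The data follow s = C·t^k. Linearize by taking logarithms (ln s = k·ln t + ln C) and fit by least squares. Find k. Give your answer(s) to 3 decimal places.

k = 0.529

With ln sᵢ as the transformed response and ln tᵢ as the regressor:
Σln t = 4.5643, Σ(ln t)² = 7.4528, Σln s = 2.7557, Σln t·ln s = 4.3320.
Equations: 7.4528·k + 4.5643·ln C = 4.3320;  4.5643·k + 4·ln C = 2.7557.
Slope k = (n·Σln t·ln s − Σln t·Σln s)/(n·Σ(ln t)² − (Σln t)²) = (4·4.3320 − 4.5643·2.7557)/8.9781 = 0.52905; ln C = (Σln s − k·Σln t)/n = 0.08524.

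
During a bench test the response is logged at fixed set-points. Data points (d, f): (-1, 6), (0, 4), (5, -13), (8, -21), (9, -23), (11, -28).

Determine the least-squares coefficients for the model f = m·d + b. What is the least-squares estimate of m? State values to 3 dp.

m = -2.918

Forming XᵀX = [[292, 32]; [32, 6]] and Xᵀf = [-754, -75]ᵀ gives XᵀX·[m, b]ᵀ = Xᵀf.
Δ = 292·6 − 32² = 728.
m = ((-754)·6 − 32·(-75))/728 = -531/182; b = (292·(-75) − 32·(-754))/728 = 557/182.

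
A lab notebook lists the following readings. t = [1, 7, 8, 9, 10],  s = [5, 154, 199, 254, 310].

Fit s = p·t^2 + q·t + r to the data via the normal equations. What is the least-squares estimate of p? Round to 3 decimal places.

p = 3.050

Forming MᵀM = [[23059, 2585, 295]; [2585, 295, 35]; [295, 35, 5]] and Mᵀs = [71861, 8061, 922]ᵀ gives MᵀM·[p, q, r]ᵀ = Mᵀs.
Row-reducing yields p = 3751/1230, q = 2609/6150, r = 1542/1025.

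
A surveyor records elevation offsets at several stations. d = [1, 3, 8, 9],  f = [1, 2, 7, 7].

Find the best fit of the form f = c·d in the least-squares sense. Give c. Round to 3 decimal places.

c = 0.813

The normal equations are: 155·c = 126.
c = 126/155 = 0.812903.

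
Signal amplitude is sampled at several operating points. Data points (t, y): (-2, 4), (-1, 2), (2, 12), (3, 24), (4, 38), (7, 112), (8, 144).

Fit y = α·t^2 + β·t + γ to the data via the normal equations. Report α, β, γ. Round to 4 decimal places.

The normal system AᵀA·[α, β, γ]ᵀ = Aᵀy is [[6867, 945, 147]; [945, 147, 21]; [147, 21, 7]]·[α, β, γ]ᵀ = [15594, 2174, 336]ᵀ.
Inverting the 3×3 Gram matrix, [α, β, γ]ᵀ = [257/126, 23/14, 5/21]ᵀ.

α = 2.0397, β = 1.6429, γ = 0.2381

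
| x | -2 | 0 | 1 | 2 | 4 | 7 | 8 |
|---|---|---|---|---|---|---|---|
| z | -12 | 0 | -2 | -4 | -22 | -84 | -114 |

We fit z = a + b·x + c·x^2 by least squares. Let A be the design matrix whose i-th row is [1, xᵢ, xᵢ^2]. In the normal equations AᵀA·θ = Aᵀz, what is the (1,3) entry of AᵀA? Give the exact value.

Row 1 ↔ basis 1, column 3 ↔ basis x^2, so (AᵀA)_{1,3} = Σᵢ x^2 = (1)·(4) + (1)·(0) + (1)·(1) + (1)·(4) + (1)·(16) + (1)·(49) + (1)·(64) = 138.

138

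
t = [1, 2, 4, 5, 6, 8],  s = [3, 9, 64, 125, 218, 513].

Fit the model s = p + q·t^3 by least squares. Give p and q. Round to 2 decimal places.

With design matrix X, XᵀX = [[6, 926]; [926, 328586]] and Xᵀs = [932, 329540]ᵀ.
Δ = 6·328586 − 926² = 1114040.
p = (932·328586 − 926·329540)/1114040 = 136014/139255; q = (6·329540 − 926·932)/1114040 = 139276/139255.

p = 0.98, q = 1.00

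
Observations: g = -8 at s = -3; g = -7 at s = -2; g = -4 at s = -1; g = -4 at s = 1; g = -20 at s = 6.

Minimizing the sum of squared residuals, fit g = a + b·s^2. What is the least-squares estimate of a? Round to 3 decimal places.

Compute the Gram sums: Σ1 = 5, Σs^2 = 51, Σs^2·s^2 = 1395.
And Σg = -43, Σs^2·g = -828.
So XᵀX·[a, b]ᵀ = Xᵀg: [[5, 51]; [51, 1395]]·[a, b]ᵀ = [-43, -828]ᵀ.
det = 5·1395 − 51² = 4374.
a = ((-43)·1395 − 51·(-828))/4374 = -1973/486; b = (5·(-828) − 51·(-43))/4374 = -649/1458.

a = -4.060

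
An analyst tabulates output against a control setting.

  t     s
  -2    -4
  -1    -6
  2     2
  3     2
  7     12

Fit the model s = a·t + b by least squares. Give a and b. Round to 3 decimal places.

Compute the Gram sums: Σt·t = 67, Σt = 9, Σ1 = 5.
Right-hand side: Σt·s = 108, Σs = 6.
MᵀM·[a, b]ᵀ = Mᵀs becomes [[67, 9]; [9, 5]]·[a, b]ᵀ = [108, 6]ᵀ.
det = 67·5 − 9² = 254.
a = (108·5 − 9·6)/254 = 243/127; b = (67·6 − 9·108)/254 = -285/127.

a = 1.913, b = -2.244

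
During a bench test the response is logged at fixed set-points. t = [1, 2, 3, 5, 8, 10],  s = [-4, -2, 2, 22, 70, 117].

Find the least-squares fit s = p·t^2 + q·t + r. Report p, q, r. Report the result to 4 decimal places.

Forming XᵀX = [[14819, 1673, 203]; [1673, 203, 29]; [203, 29, 6]] and Xᵀs = [16736, 1838, 205]ᵀ gives XᵀX·[p, q, r]ᵀ = Xᵀs.
Solving the 3×3 system (Gaussian elimination) gives p = 29679/20944, q = -6343/2992, r = -2641/748.

p = 1.4171, q = -2.1200, r = -3.5307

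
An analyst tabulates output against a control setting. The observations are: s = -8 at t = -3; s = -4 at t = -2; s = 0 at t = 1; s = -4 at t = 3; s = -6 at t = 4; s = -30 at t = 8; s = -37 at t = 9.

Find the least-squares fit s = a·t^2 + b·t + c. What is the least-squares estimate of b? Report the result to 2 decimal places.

Setting ∂/∂a … = 0 gives: 11092·a + 1298·b + 184·c = -5137;  1298·a + 184·b + 20·c = -577;  184·a + 20·b + 7·c = -89.
Solving the 3×3 system (Gaussian elimination) gives a = -123275/229974, b = 165443/229974, c = -78139/114987.

b = 0.72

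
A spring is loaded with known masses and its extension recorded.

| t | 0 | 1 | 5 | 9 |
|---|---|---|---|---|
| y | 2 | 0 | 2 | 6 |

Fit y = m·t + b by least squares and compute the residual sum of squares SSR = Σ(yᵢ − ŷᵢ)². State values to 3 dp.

SSR = 5.163

Compute the Gram sums: Σt·t = 107, Σt = 15, Σ1 = 4.
And Σt·y = 64, Σy = 10.
So AᵀA·[m, b]ᵀ = Aᵀy: [[107, 15]; [15, 4]]·[m, b]ᵀ = [64, 10]ᵀ.
det = 107·4 − 15² = 203.
m = (64·4 − 15·10)/203 = 106/203; b = (107·10 − 15·64)/203 = 110/203.
Residuals: 296/203, -216/203, -234/203, 22/29; SSR = 1048/203.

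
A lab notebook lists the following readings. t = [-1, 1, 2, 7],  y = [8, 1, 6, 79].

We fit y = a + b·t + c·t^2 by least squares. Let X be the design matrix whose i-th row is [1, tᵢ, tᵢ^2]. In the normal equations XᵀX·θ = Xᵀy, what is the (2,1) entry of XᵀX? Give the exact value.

9

Row 2 ↔ basis t, column 1 ↔ basis 1, so (XᵀX)_{2,1} = Σᵢ t = (-1)·(1) + (1)·(1) + (2)·(1) + (7)·(1) = 9.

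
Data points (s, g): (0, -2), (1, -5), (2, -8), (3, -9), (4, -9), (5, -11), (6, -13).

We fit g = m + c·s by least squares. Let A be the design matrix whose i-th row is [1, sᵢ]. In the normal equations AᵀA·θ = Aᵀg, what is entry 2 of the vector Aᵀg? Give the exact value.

-217

Entry 2 ↔ basis s, so (Aᵀg)_{2} = Σᵢ (s)·gᵢ = (0)·(-2) + (1)·(-5) + (2)·(-8) + (3)·(-9) + (4)·(-9) + (5)·(-11) + (6)·(-13) = -217.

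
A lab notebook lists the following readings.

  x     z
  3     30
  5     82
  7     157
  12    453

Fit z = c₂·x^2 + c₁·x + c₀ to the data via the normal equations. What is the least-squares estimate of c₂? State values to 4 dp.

c₂ = 3.0389

Forming MᵀM = [[23843, 2223, 227]; [2223, 227, 27]; [227, 27, 4]] and Mᵀz = [75245, 7035, 722]ᵀ gives MᵀM·[c₂, c₁, c₀]ᵀ = Mᵀz.
Inverting the 3×3 Gram matrix, [c₂, c₁, c₀]ᵀ = [81187/26716, 37245/26716, -9132/6679]ᵀ.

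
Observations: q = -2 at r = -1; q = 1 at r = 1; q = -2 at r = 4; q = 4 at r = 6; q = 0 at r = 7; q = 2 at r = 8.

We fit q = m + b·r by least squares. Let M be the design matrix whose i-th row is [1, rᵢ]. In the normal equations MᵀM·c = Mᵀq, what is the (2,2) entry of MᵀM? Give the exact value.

Row 2 ↔ basis r, column 2 ↔ basis r, so (MᵀM)_{2,2} = Σᵢ (r)·(r) = (-1)·(-1) + (1)·(1) + (4)·(4) + (6)·(6) + (7)·(7) + (8)·(8) = 167.

167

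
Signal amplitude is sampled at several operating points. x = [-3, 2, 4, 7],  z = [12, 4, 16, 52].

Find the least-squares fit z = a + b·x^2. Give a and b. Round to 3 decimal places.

a = 0.599, b = 1.046

The normal system MᵀM·[a, b]ᵀ = Mᵀz is [[4, 78]; [78, 2754]]·[a, b]ᵀ = [84, 2928]ᵀ.
Eliminating b: 2754·(row 1) − 78·(row 2) gives 4932·a = 2754·84 − 78·2928 = 2952, so a = 82/137.
Then b = (2928 − 78·(82/137))/2754 = 430/411.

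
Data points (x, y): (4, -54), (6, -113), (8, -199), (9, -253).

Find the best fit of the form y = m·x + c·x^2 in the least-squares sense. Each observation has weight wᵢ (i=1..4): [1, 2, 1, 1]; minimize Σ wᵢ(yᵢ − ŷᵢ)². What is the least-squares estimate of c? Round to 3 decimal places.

From the data, Σwᵢ·x·x = 233, Σwᵢ·x·x^2 = 1737, Σwᵢ·x^2·x^2 = 13505.
Moment sums: Σwᵢ·x·y = -5441, Σwᵢ·x^2·y = -42229.
So AᵀWA·[m, c]ᵀ = AᵀWy: [[233, 1737]; [1737, 13505]]·[m, c]ᵀ = [-5441, -42229]ᵀ.
det = 233·13505 − 1737² = 129496.
m = ((-5441)·13505 − 1737·(-42229))/129496 = -32233/32374; c = (233·(-42229) − 1737·(-5441))/129496 = -97085/32374.

c = -2.999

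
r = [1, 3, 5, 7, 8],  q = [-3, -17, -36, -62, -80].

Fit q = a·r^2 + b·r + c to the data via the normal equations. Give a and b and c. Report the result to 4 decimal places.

Forming XᵀX = [[7204, 1008, 148]; [1008, 148, 24]; [148, 24, 5]] and Xᵀq = [-9214, -1308, -198]ᵀ gives XᵀX·[a, b, c]ᵀ = Xᵀq.
Inverting the 3×3 Gram matrix, [a, b, c]ᵀ = [-2227/2522, -3645/1261, 40/97]ᵀ.

a = -0.8830, b = -2.8906, c = 0.4124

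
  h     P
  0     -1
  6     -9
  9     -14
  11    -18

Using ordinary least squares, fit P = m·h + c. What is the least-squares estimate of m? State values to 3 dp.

m = -1.522

From the data, Σh·h = 238, Σh = 26, Σ1 = 4.
For AᵀP: Σh·P = -378, ΣP = -42.
AᵀA·[m, c]ᵀ = AᵀP becomes [[238, 26]; [26, 4]]·[m, c]ᵀ = [-378, -42]ᵀ.
Eliminating c: 4·(row 1) − 26·(row 2) gives 276·m = 4·(-378) − 26·(-42) = -420, so m = -35/23.
Then c = ((-42) − 26·(-35/23))/4 = -14/23.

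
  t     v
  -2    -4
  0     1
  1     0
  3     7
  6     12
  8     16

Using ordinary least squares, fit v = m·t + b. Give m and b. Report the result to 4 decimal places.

The normal system MᵀM·[m, b]ᵀ = Mᵀv is [[114, 16]; [16, 6]]·[m, b]ᵀ = [229, 32]ᵀ.
Determinant 114·6 − 16² = 428.
m = (229·6 − 16·32)/428 = 431/214; b = (114·32 − 16·229)/428 = -4/107.

m = 2.0140, b = -0.0374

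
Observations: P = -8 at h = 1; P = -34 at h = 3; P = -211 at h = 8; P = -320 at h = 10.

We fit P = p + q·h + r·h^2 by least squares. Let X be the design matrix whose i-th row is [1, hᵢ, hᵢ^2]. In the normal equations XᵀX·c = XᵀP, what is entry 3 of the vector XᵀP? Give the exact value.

Entry 3 ↔ basis h^2, so (XᵀP)_{3} = Σᵢ (h^2)·Pᵢ = (1)·(-8) + (9)·(-34) + (64)·(-211) + (100)·(-320) = -45818.

-45818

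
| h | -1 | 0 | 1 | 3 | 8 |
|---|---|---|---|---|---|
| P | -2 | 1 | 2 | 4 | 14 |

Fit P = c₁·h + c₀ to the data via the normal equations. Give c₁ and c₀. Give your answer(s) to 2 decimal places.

c₁ = 1.70, c₀ = 0.07

With design matrix A, AᵀA = [[75, 11]; [11, 5]] and AᵀP = [128, 19]ᵀ.
Determinant 75·5 − 11² = 254.
c₁ = (128·5 − 11·19)/254 = 431/254; c₀ = (75·19 − 11·128)/254 = 17/254.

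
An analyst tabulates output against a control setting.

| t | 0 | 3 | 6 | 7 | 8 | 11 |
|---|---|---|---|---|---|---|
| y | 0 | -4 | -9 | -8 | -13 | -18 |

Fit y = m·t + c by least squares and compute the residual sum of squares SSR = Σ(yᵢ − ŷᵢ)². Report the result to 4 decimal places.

SSR = 8.7617

Compute the Gram sums: Σt·t = 279, Σt = 35, Σ1 = 6.
And Σt·y = -424, Σy = -52.
Eliminating c: 6·(row 1) − 35·(row 2) gives 449·m = 6·(-424) − 35·(-52) = -724, so m = -724/449.
Then c = ((-52) − 35·(-724/449))/6 = 332/449.
Residuals: -332/449, 44/449, -29/449, 1144/449, -377/449, -450/449; SSR = 3934/449.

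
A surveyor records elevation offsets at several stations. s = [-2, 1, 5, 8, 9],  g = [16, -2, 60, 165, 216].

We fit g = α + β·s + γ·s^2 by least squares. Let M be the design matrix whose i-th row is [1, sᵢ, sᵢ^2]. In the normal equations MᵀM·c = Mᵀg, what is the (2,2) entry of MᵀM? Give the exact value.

175

Row 2 ↔ basis s, column 2 ↔ basis s, so (MᵀM)_{2,2} = Σᵢ (s)·(s) = (-2)·(-2) + (1)·(1) + (5)·(5) + (8)·(8) + (9)·(9) = 175.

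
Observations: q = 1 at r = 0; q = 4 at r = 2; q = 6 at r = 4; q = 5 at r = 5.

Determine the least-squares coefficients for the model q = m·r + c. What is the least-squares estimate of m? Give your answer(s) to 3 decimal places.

Forming XᵀX = [[45, 11]; [11, 4]] and Xᵀq = [57, 16]ᵀ gives XᵀX·[m, c]ᵀ = Xᵀq.
Δ = 45·4 − 11² = 59.
m = (57·4 − 11·16)/59 = 52/59; c = (45·16 − 11·57)/59 = 93/59.

m = 0.881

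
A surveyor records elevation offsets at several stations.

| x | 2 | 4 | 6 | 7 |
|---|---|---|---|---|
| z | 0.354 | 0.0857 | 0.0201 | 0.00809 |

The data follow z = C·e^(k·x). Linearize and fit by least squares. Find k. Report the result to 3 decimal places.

Taking logs, ln z = k·x + ln C, so regress ln z on x.
Σx = 19.0000, Σ(x)² = 105.0000, Σln z = -12.2195, Σx·ln z = -69.0666.
Equations: 105.0000·k + 19.0000·ln C = -69.0666;  19.0000·k + 4·ln C = -12.2195.
Solving (det = 59.0000): k = -0.74738, ln C = 0.49519.

k = -0.747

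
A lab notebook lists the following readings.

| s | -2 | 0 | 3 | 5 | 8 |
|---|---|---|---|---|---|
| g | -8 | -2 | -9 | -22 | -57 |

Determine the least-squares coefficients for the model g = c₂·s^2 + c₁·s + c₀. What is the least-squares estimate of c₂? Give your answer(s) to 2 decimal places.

The normal system XᵀX·[c₂, c₁, c₀]ᵀ = Xᵀg is [[4818, 656, 102]; [656, 102, 14]; [102, 14, 5]]·[c₂, c₁, c₀]ᵀ = [-4311, -577, -98]ᵀ.
Row-reducing yields c₂ = -16549/17350, c₁ = 14007/17350, c₀ = -4168/1735.

c₂ = -0.95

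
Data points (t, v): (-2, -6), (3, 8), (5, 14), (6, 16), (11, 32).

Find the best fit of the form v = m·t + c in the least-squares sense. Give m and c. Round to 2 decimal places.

The normal system XᵀX·[m, c]ᵀ = Xᵀv is [[195, 23]; [23, 5]]·[m, c]ᵀ = [554, 64]ᵀ.
Eliminating c: 5·(row 1) − 23·(row 2) gives 446·m = 5·554 − 23·64 = 1298, so m = 649/223.
Then c = (64 − 23·(649/223))/5 = -131/223.

m = 2.91, c = -0.59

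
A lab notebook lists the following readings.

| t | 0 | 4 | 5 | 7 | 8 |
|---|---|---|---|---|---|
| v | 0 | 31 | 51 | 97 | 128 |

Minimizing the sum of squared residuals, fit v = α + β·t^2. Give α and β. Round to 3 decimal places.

The normal system MᵀM·[α, β]ᵀ = Mᵀv is [[5, 154]; [154, 7378]]·[α, β]ᵀ = [307, 14716]ᵀ.
det = 5·7378 − 154² = 13174.
α = (307·7378 − 154·14716)/13174 = -87/941; β = (5·14716 − 154·307)/13174 = 13151/6587.

α = -0.092, β = 1.997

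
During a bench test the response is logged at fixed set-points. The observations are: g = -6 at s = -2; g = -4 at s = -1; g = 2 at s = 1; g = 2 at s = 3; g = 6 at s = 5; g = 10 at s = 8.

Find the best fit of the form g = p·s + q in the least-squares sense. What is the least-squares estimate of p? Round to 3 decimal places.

Setting ∂/∂p … = 0 gives: 104·p + 14·q = 134;  14·p + 6·q = 10.
(Σs·s = 104, Σs = 14, Σ1 = 6, Σs·g = 134, Σg = 10.)
det = 104·6 − 14² = 428.
p = (134·6 − 14·10)/428 = 166/107; q = (104·10 − 14·134)/428 = -209/107.

p = 1.551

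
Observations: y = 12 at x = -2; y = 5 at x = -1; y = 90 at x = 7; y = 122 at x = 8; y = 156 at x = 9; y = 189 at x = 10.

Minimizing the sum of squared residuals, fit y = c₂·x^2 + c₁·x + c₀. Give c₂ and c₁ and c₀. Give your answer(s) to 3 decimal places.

Normal-equation sums: Σx^2·x^2 = 23075, Σx^2·x = 2575, Σx^2 = 299, Σx·x = 299, Σx = 31, Σ1 = 6.
Moment sums: Σx^2·y = 43807, Σx·y = 4871, Σy = 574.
AᵀA·[c₂, c₁, c₀]ᵀ = Aᵀy becomes [[23075, 2575, 299]; [2575, 299, 31]; [299, 31, 6]]·[c₂, c₁, c₀]ᵀ = [43807, 4871, 574]ᵀ.
Solving the 3×3 system (Gaussian elimination) gives c₂ = 10559/5264, c₁ = -6107/5264, c₀ = 1119/658.

c₂ = 2.006, c₁ = -1.160, c₀ = 1.701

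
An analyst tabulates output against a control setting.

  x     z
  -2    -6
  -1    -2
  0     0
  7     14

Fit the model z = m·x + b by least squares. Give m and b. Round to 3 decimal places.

Entries of AᵀA: Σx·x = 54, Σx = 4, Σ1 = 4.
For Aᵀz: Σx·z = 112, Σz = 6.
So AᵀA·[m, b]ᵀ = Aᵀz: [[54, 4]; [4, 4]]·[m, b]ᵀ = [112, 6]ᵀ.
Determinant 54·4 − 4² = 200.
m = (112·4 − 4·6)/200 = 53/25; b = (54·6 − 4·112)/200 = -31/50.

m = 2.120, b = -0.620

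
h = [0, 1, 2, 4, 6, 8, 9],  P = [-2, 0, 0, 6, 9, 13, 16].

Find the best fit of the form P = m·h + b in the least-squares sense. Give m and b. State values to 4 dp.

Entries of AᵀA: Σh·h = 202, Σh = 30, Σ1 = 7.
And Σh·P = 326, ΣP = 42.
AᵀA·[m, b]ᵀ = AᵀP becomes [[202, 30]; [30, 7]]·[m, b]ᵀ = [326, 42]ᵀ.
Δ = 202·7 − 30² = 514.
m = (326·7 − 30·42)/514 = 511/257; b = (202·42 − 30·326)/514 = -648/257.

m = 1.9883, b = -2.5214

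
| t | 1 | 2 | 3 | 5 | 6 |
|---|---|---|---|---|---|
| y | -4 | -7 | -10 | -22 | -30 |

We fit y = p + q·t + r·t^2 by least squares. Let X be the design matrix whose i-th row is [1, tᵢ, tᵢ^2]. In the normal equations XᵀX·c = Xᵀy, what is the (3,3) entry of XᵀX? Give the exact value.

2019

Row 3 ↔ basis t^2, column 3 ↔ basis t^2, so (XᵀX)_{3,3} = Σᵢ (t^2)·(t^2) = (1)·(1) + (4)·(4) + (9)·(9) + (25)·(25) + (36)·(36) = 2019.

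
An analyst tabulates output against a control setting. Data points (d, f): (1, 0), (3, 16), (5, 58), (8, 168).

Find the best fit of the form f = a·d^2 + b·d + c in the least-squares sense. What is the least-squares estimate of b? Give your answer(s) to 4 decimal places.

b = -4.5921

XᵀX·[a, b, c]ᵀ = Xᵀf reads: 4803·a + 665·b + 99·c = 12346;  665·a + 99·b + 17·c = 1682;  99·a + 17·b + 4·c = 242.
(Σd^2·d^2 = 4803, Σd^2·d = 665, Σd^2 = 99, Σd·d = 99, Σd = 17, Σ1 = 4, Σd^2·f = 12346, Σd·f = 1682, Σf = 242.)
Row-reducing yields a = 10419/3278, b = -15053/3278, c = 2212/1639.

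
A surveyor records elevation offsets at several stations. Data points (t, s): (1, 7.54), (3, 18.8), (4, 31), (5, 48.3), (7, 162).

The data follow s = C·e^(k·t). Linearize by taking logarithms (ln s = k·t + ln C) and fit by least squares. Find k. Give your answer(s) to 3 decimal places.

Let Y = ln s. Fitting Y = k·t + ln C by least squares:
Σt = 20.0000, Σ(t)² = 100.0000, Σln s = 17.3531, Σt·ln s = 79.5581.
Equations: 100.0000·k + 20.0000·ln C = 79.5581;  20.0000·k + 5·ln C = 17.3531.
Slope k = (n·Σt·ln s − Σt·Σln s)/(n·Σ(t)² − (Σt)²) = (5·79.5581 − 20.0000·17.3531)/100.0000 = 0.50728; ln C = (Σln s − k·Σt)/n = 1.44148.

k = 0.507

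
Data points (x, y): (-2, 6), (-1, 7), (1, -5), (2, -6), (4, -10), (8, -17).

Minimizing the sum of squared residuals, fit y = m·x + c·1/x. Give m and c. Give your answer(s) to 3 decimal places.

m = -2.096, c = -3.899

Normal-equation sums: Σx·x = 90, Σx·1/x = 6, Σ1/x·1/x = 165/64.
And Σx·y = -212, Σ1/x·y = -181/8.
Normal equations: [[90, 6]; [6, 165/64]]·[m, c]ᵀ = [-212, -181/8]ᵀ.
Determinant 90·(165/64) − 6² = 6273/32.
m = ((-212)·(165/64) − 6·(-181/8))/(6273/32) = -4382/2091; c = (90·(-181/8) − 6·(-212))/(6273/32) = -8152/2091.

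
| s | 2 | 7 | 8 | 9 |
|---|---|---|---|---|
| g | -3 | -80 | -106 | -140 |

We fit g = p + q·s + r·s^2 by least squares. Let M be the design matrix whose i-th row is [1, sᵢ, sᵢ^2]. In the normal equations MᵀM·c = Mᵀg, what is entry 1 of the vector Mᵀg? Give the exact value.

-329

Entry 1 ↔ basis 1, so (Mᵀg)_{1} = Σᵢ gᵢ = (1)·(-3) + (1)·(-80) + (1)·(-106) + (1)·(-140) = -329.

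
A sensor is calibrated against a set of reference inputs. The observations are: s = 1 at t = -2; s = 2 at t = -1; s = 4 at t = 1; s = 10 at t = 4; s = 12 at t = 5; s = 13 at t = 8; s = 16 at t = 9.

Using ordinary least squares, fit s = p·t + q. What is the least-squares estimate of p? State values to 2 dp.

The normal system MᵀM·[p, q]ᵀ = Mᵀs is [[192, 24]; [24, 7]]·[p, q]ᵀ = [348, 58]ᵀ.
det = 192·7 − 24² = 768.
p = (348·7 − 24·58)/768 = 87/64; q = (192·58 − 24·348)/768 = 29/8.

p = 1.36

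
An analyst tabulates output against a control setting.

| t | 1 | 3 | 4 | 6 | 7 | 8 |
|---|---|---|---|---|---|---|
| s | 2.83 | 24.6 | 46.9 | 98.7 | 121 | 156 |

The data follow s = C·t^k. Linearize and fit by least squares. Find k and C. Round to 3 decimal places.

Linearized form: ln s = k·ln t + ln C. From the 6 transformed points,
Sums: Σln t = 8.3020, Σ(ln t)² = 14.4498, Σln s = 22.5288, Σln t·ln s = 36.9140.
Normal system: [[14.4498, 8.3020]; [8.3020, 6]]·[k, ln C]ᵀ = [36.9140, 22.5288]ᵀ.
Slope k = (n·Σln t·ln s − Σln t·Σln s)/(n·Σ(ln t)² − (Σln t)²) = (6·36.9140 − 8.3020·22.5288)/17.7753 = 1.93807; ln C = (Σln s − k·Σln t)/n = 1.07314, so C = exp(1.07314) = 2.92455.

k = 1.938, C = 2.925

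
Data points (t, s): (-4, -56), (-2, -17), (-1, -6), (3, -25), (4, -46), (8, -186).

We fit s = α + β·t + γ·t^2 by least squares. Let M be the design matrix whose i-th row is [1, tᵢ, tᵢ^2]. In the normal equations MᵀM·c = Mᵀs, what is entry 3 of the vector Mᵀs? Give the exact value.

-13835

Entry 3 ↔ basis t^2, so (Mᵀs)_{3} = Σᵢ (t^2)·sᵢ = (16)·(-56) + (4)·(-17) + (1)·(-6) + (9)·(-25) + (16)·(-46) + (64)·(-186) = -13835.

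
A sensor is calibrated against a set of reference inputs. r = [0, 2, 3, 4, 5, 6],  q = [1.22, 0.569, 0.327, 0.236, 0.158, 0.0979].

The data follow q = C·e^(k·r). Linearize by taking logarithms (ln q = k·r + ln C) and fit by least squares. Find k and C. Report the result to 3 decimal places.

Let Y = ln q. Fitting Y = k·r + ln C by least squares:
Σr = 20.0000, Σ(r)² = 90.0000, Σln q = -7.0957, Σr·ln q = -33.4255.
Equations: 90.0000·k + 20.0000·ln C = -33.4255;  20.0000·k + 6·ln C = -7.0957.
Slope k = (n·Σr·ln q − Σr·Σln q)/(n·Σ(r)² − (Σr)²) = (6·-33.4255 − 20.0000·-7.0957)/140.0000 = -0.41885; ln C = (Σln q − k·Σr)/n = 0.21354, so C = exp(0.21354) = 1.23805.

k = -0.419, C = 1.238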